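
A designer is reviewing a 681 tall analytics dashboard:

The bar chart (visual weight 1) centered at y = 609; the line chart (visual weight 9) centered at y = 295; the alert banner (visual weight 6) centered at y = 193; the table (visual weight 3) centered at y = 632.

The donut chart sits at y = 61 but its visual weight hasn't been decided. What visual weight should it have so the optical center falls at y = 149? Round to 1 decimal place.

Existing Σw = 19 (1 + 9 + 6 + 3); existing moment 1·609 + 9·295 + 6·193 + 3·632 = 6318.
For the centroid to hit 149: (6318 + w·61) / (19 + w) = 149.
Rearranging, w·(61 − 149) = 149·19 − 6318 = -3487, so w ≈ -3487/-88 = 39.63.

w ≈ 39.6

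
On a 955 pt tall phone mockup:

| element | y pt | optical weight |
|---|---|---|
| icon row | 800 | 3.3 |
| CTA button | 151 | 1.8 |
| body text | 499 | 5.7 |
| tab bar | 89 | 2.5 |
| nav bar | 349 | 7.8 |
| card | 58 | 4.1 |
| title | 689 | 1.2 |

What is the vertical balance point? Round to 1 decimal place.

y ≈ 369.9

Weights sum to 3.3 + 1.8 + 5.7 + 2.5 + 7.8 + 4.1 + 1.2 = 26.4.
y-moment: 3.3·800 + 1.8·151 + 5.7·499 + 2.5·89 + 7.8·349 + 4.1·58 + 1.2·689 = 9765.4; centroid 9765.4/26.4 ≈ 369.90.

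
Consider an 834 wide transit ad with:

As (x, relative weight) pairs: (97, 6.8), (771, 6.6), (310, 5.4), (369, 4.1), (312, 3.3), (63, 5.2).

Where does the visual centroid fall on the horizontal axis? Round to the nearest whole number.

x ≈ 328

Σw = 6.8 + 6.6 + 5.4 + 4.1 + 3.3 + 5.2 = 31.4.
Σw·x = 6.8·97 + 6.6·771 + 5.4·310 + 4.1·369 + 3.3·312 + 5.2·63 = 10292.3, so x̄ = 10292.3/31.4 ≈ 327.78.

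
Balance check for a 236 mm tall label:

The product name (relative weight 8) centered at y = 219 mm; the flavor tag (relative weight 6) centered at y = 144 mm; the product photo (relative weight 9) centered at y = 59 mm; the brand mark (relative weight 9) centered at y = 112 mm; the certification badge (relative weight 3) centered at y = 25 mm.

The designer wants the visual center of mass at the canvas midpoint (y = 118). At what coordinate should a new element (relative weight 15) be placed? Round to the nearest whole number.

y ≈ 111

After adding the new element, total weight = 8 + 6 + 9 + 9 + 3 + 15 = 50.
y: target moment 50×118 = 5900; current 8·219 + 6·144 + 9·59 + 9·112 + 3·25 = 4230; the new element supplies 1670, so y = 1670/15 ≈ 111.33.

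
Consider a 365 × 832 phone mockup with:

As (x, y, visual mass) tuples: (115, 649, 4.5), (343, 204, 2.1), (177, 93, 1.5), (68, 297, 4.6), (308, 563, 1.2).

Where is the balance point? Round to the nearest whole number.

(157, 398)

Σw = 4.5 + 2.1 + 1.5 + 4.6 + 1.2 = 13.9.
x-moment: 4.5·115 + 2.1·343 + 1.5·177 + 4.6·68 + 1.2·308 = 2185.7; centroid 2185.7/13.9 ≈ 157.24.
y-moment: 4.5·649 + 2.1·204 + 1.5·93 + 4.6·297 + 1.2·563 = 5530.2; centroid 5530.2/13.9 ≈ 397.86.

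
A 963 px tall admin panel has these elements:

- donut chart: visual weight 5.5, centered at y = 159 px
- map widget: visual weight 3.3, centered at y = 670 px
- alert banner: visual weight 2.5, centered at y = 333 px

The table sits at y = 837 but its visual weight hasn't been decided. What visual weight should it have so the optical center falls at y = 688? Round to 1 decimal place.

w ≈ 25.9

Existing Σw = 11.3 (5.5 + 3.3 + 2.5); existing moment 5.5·159 + 3.3·670 + 2.5·333 = 3918.0.
Set Σw·y/Σw = 688: (3918.0 + 837w) = 688·(11.3 + w).
So w = (688·11.3 − 3918.0)/(837 − 688) = 3856.4/149 ≈ 25.88.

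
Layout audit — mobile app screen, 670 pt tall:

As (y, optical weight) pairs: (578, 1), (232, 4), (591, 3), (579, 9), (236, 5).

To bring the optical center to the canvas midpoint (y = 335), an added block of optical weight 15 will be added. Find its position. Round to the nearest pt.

y ≈ 182

After adding the added block, total weight = 1 + 4 + 3 + 9 + 5 + 15 = 37.
y: need Σw·y = 37·335 = 12395. Existing = 1·578 + 4·232 + 3·591 + 9·579 + 5·236 = 9670. Remainder 2725 / 15 ≈ 181.67.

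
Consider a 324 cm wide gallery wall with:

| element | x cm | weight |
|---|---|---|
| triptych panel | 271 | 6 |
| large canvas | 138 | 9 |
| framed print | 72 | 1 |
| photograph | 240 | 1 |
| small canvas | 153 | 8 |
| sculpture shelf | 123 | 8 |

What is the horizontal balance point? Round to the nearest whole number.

x ≈ 163

Weights sum to 6 + 9 + 1 + 1 + 8 + 8 = 33.
x: moment 5388 / weight 33 ≈ 163.27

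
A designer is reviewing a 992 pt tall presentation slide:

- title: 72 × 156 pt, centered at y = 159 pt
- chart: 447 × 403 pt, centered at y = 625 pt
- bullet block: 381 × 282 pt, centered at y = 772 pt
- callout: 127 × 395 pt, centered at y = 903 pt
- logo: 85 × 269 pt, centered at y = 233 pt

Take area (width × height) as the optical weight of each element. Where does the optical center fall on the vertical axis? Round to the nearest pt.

y ≈ 667

Areas → weights: title 72·156 = 11232, chart 447·403 = 180141, bullet block 381·282 = 107442, callout 127·395 = 50165, logo 85·269 = 22865; Σw = 371845.
y-moment: 11232·159 + 180141·625 + 107442·772 + 50165·903 + 22865·233 = 247945777; centroid 247945777/371845 ≈ 666.80.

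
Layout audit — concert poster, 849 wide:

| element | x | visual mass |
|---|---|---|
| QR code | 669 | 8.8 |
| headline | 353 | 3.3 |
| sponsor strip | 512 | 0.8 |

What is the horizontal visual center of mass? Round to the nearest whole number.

Weights sum to 8.8 + 3.3 + 0.8 = 12.9.
x: (8.8·669 + 3.3·353 + 0.8·512) / 12.9 = 7461.7 / 12.9 ≈ 578.43

x ≈ 578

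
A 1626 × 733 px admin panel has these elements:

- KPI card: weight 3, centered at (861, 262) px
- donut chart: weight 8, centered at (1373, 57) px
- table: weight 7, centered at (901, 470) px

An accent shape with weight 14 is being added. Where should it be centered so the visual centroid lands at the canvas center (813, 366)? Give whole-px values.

(439, 513)

With the accent shape, Σw becomes 3 + 8 + 7 + 14 = 32.
x: need Σw·x = 32·813 = 26016. Existing = 3·861 + 8·1373 + 7·901 = 19874. Remainder 6142 / 14 ≈ 438.71.
y: need Σw·y = 32·366 = 11712. Existing = 3·262 + 8·57 + 7·470 = 4532. Remainder 7180 / 14 ≈ 512.86.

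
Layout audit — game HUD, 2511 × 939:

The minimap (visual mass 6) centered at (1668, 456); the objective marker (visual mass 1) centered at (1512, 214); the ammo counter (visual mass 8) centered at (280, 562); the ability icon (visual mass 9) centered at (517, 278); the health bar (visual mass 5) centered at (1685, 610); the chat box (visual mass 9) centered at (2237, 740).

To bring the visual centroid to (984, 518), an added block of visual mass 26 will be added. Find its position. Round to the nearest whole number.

(616, 519)

After adding the added block, total weight = 6 + 1 + 8 + 9 + 5 + 9 + 26 = 64.
x: need Σw·x = 64·984 = 62976. Existing = 6·1668 + 1·1512 + 8·280 + 9·517 + 5·1685 + 9·2237 = 46971. Remainder 16005 / 26 ≈ 615.58.
y: need Σw·y = 64·518 = 33152. Existing = 6·456 + 1·214 + 8·562 + 9·278 + 5·610 + 9·740 = 19658. Remainder 13494 / 26 ≈ 519.00.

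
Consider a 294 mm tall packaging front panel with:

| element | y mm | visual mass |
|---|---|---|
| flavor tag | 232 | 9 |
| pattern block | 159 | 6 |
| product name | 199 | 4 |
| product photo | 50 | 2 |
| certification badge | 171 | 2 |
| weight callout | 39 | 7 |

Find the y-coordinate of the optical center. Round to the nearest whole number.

Σw = 9 + 6 + 4 + 2 + 2 + 7 = 30.
y: moment 4553 / weight 30 ≈ 151.77

y ≈ 152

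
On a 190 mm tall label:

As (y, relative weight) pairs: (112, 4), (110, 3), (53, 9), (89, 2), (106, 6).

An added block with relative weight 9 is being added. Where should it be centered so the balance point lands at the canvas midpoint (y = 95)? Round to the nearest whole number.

y ≈ 118

New total weight: (4 + 3 + 9 + 2 + 6) + 9 = 33.
Along y: (2069 + 9·y) / 33 = 95 (existing moment 4·112 + 3·110 + 9·53 + 2·89 + 6·106 = 2069) ⇒ y = (3135 − 2069) / 9 ≈ 118.44.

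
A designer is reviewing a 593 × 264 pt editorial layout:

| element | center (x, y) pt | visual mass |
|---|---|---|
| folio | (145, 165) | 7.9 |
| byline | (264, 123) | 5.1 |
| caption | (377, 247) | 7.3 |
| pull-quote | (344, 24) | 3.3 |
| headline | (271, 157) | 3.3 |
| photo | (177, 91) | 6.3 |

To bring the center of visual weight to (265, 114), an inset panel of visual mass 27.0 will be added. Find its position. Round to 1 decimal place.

With the inset panel, Σw becomes 7.9 + 5.1 + 7.3 + 3.3 + 3.3 + 6.3 + 27.0 = 60.2.
Along x: (8388.6 + 27.0·x) / 60.2 = 265 (existing moment 7.9·145 + 5.1·264 + 7.3·377 + 3.3·344 + 3.3·271 + 6.3·177 = 8388.6) ⇒ x = (15953.0 − 8388.6) / 27.0 ≈ 280.16.
Along y: (4904.5 + 27.0·y) / 60.2 = 114 (existing moment 7.9·165 + 5.1·123 + 7.3·247 + 3.3·24 + 3.3·157 + 6.3·91 = 4904.5) ⇒ y = (6862.8 − 4904.5) / 27.0 ≈ 72.53.

(280.2, 72.5)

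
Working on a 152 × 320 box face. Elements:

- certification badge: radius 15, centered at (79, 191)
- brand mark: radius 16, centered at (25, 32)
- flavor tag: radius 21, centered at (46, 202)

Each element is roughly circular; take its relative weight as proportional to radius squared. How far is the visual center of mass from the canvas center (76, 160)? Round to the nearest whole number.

Weights ∝ r²: certification badge 15² = 225, brand mark 16² = 256, flavor tag 21² = 441; Σw = 922.
Σw·x = 225·79 + 256·25 + 441·46 = 44461, so x̄ = 44461/922 ≈ 48.22.
Σw·y = 225·191 + 256·32 + 441·202 = 140249, so ȳ = 140249/922 ≈ 152.11.
Relative to (76, 160): Δ = (-27.78, -7.89); |Δ| = √(-27.78² + -7.89²) ≈ 28.88.

≈ 29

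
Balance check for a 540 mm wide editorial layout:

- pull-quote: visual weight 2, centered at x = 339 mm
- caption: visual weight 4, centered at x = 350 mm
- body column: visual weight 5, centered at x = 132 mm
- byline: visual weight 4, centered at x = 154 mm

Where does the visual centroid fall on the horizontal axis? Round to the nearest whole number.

Total weight = 2 + 4 + 5 + 4 = 15.
x: (2·339 + 4·350 + 5·132 + 4·154) / 15 = 3354 / 15 ≈ 223.60

x ≈ 224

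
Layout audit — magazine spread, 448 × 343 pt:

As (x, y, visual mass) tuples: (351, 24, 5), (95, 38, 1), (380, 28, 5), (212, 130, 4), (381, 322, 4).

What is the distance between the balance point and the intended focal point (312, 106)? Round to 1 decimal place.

≈ 11.3 pt

Σw = 5 + 1 + 5 + 4 + 4 = 19.
Σw·x = 5·351 + 1·95 + 5·380 + 4·212 + 4·381 = 6122, so x̄ = 6122/19 ≈ 322.21.
Σw·y = 5·24 + 1·38 + 5·28 + 4·130 + 4·322 = 2106, so ȳ = 2106/19 ≈ 110.84.
Offset from (312, 106): Δx ≈ 10.21, Δy ≈ 4.84; distance = √(Δx² + Δy²) ≈ 11.30.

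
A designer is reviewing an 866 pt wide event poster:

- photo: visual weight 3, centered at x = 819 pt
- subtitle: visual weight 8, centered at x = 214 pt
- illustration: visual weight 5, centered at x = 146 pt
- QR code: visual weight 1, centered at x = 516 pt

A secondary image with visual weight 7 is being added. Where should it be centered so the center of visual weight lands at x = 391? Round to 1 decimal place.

x ≈ 567.0

New total weight: (3 + 8 + 5 + 1) + 7 = 24.
Along x: (5415 + 7·x) / 24 = 391 (existing moment 3·819 + 8·214 + 5·146 + 1·516 = 5415) ⇒ x = (9384 − 5415) / 7 ≈ 567.00.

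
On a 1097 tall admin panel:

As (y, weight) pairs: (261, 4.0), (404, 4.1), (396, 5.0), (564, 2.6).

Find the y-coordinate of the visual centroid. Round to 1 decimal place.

y ≈ 391.5

Total weight = 4.0 + 4.1 + 5.0 + 2.6 = 15.7.
y: (4.0·261 + 4.1·404 + 5.0·396 + 2.6·564) / 15.7 = 6146.8 / 15.7 ≈ 391.52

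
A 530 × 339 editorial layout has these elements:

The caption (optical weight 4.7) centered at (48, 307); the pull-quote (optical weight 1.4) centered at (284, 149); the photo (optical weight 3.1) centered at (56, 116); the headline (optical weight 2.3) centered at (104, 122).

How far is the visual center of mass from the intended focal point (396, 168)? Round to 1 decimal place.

Weights sum to 4.7 + 1.4 + 3.1 + 2.3 = 11.5.
Σw·x = 4.7·48 + 1.4·284 + 3.1·56 + 2.3·104 = 1036.0, so x̄ = 1036.0/11.5 ≈ 90.09.
Σw·y = 4.7·307 + 1.4·149 + 3.1·116 + 2.3·122 = 2291.7, so ȳ = 2291.7/11.5 ≈ 199.28.
Relative to (396, 168): Δ = (-305.91, 31.28); |Δ| = √(-305.91² + 31.28²) ≈ 307.51.

≈ 307.5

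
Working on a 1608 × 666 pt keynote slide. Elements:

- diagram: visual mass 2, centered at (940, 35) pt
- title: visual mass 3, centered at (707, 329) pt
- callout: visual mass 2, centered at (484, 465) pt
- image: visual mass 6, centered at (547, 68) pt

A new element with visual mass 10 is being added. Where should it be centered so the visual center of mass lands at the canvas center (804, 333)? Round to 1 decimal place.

With the new element, Σw becomes 2 + 3 + 2 + 6 + 10 = 23.
x: need Σw·x = 23·804 = 18492. Existing = 2·940 + 3·707 + 2·484 + 6·547 = 8251. Remainder 10241 / 10 ≈ 1024.10.
y: need Σw·y = 23·333 = 7659. Existing = 2·35 + 3·329 + 2·465 + 6·68 = 2395. Remainder 5264 / 10 ≈ 526.40.

(1024.1, 526.4)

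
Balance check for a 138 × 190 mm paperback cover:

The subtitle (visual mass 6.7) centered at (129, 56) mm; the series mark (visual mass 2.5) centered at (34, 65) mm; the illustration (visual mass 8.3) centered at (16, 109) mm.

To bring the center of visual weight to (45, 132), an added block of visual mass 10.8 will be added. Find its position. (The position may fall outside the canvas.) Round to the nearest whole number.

(18, 212)

With the added block, Σw becomes 6.7 + 2.5 + 8.3 + 10.8 = 28.3.
x: target moment 28.3×45 = 1273.5; current 6.7·129 + 2.5·34 + 8.3·16 = 1082.1; the added block supplies 191.4, so x = 191.4/10.8 ≈ 17.72.
y: target moment 28.3×132 = 3735.6; current 6.7·56 + 2.5·65 + 8.3·109 = 1442.4; the added block supplies 2293.2, so y = 2293.2/10.8 ≈ 212.33.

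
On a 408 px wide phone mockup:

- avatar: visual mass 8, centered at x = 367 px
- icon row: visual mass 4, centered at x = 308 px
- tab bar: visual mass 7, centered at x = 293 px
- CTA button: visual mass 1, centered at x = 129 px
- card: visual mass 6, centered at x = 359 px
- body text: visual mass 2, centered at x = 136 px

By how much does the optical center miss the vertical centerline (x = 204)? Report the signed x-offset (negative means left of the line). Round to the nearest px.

≈ 109 px

Weights sum to 8 + 4 + 7 + 1 + 6 + 2 = 28.
Σw·x = 8774; x̄ = 8774/28 ≈ 313.36.
Against x = 204, that's 313.36 − 204 = 109.36.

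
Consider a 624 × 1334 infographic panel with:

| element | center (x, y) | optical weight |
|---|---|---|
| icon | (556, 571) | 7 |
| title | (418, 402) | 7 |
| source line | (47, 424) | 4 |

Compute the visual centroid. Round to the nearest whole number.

(389, 473)

Σw = 7 + 7 + 4 = 18.
x-moment: 7·556 + 7·418 + 4·47 = 7006; centroid 7006/18 ≈ 389.22.
y-moment: 7·571 + 7·402 + 4·424 = 8507; centroid 8507/18 ≈ 472.61.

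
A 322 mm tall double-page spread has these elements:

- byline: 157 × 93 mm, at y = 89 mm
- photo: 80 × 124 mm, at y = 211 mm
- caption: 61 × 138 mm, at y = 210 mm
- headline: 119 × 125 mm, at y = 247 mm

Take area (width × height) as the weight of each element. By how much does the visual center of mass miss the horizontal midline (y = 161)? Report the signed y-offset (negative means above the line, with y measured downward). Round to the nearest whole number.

≈ 24 mm

Areas: byline 157·93 = 14601, photo 80·124 = 9920, caption 61·138 = 8418, headline 119·125 = 14875. Total weight = 47814.
y: (14601·89 + 9920·211 + 8418·210 + 14875·247) / 47814 = 8834514 / 47814 ≈ 184.77
Difference: 184.77 − 161 ≈ 23.77.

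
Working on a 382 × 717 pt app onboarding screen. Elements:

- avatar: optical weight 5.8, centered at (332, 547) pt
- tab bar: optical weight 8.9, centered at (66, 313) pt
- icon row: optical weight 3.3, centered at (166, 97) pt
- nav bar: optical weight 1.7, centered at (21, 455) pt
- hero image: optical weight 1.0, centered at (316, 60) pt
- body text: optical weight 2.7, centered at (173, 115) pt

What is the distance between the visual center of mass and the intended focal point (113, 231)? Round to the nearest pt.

≈ 101 pt

Weights sum to 5.8 + 8.9 + 3.3 + 1.7 + 1.0 + 2.7 = 23.4.
Σw·x = 3879.6; x̄ = 3879.6/23.4 ≈ 165.79.
y: moment 7422.4 / weight 23.4 ≈ 317.20
Relative to (113, 231): Δ = (52.79, 86.20); |Δ| = √(52.79² + 86.20²) ≈ 101.08.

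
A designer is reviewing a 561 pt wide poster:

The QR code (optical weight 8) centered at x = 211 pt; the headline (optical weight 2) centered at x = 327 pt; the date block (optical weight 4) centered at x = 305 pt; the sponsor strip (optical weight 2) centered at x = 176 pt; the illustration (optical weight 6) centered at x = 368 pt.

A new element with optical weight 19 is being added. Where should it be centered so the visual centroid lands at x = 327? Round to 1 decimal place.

With the new element, Σw becomes 8 + 2 + 4 + 2 + 6 + 19 = 41.
x: need Σw·x = 41·327 = 13407. Existing = 8·211 + 2·327 + 4·305 + 2·176 + 6·368 = 6122. Remainder 7285 / 19 ≈ 383.42.

x ≈ 383.4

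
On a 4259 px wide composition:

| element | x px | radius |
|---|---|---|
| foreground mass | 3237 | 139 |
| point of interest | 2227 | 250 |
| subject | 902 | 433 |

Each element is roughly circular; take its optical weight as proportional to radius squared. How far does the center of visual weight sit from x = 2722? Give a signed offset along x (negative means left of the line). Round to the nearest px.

Weights ∝ r²: foreground mass 139² = 19321, point of interest 250² = 62500, subject 433² = 187489; Σw = 269310.
x-moment: 19321·3237 + 62500·2227 + 187489·902 = 370844655; centroid 370844655/269310 ≈ 1377.02.
Against x = 2722, that's 1377.02 − 2722 = -1344.98.

≈ -1345 px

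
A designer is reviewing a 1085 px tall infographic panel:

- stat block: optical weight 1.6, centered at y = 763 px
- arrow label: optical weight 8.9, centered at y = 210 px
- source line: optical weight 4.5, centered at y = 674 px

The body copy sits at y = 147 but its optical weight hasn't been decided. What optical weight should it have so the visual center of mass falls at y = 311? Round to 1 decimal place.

w ≈ 8.9

Known weights sum to 1.6 + 8.9 + 4.5 = 15.0; their moment is 1.6·763 + 8.9·210 + 4.5·674 = 6122.8.
Set Σw·y/Σw = 311: (6122.8 + 147w) = 311·(15.0 + w).
Solving: w = (311·15.0 − 6122.8) / (147 − 311) = -1457.8 / -164 ≈ 8.89.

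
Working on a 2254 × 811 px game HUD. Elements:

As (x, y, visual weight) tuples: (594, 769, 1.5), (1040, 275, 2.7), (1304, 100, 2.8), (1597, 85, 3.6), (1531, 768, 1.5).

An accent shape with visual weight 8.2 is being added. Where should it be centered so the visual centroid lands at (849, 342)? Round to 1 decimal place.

After adding the accent shape, total weight = 1.5 + 2.7 + 2.8 + 3.6 + 1.5 + 8.2 = 20.3.
x: need Σw·x = 20.3·849 = 17234.7. Existing = 1.5·594 + 2.7·1040 + 2.8·1304 + 3.6·1597 + 1.5·1531 = 15395.9. Remainder 1838.8 / 8.2 ≈ 224.24.
y: need Σw·y = 20.3·342 = 6942.6. Existing = 1.5·769 + 2.7·275 + 2.8·100 + 3.6·85 + 1.5·768 = 3634.0. Remainder 3308.6 / 8.2 ≈ 403.49.

(224.2, 403.5)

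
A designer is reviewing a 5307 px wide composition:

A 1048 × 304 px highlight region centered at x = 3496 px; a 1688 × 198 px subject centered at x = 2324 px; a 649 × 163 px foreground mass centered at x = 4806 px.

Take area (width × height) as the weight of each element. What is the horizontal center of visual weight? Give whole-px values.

Areas: highlight region 1048·304 = 318592, subject 1688·198 = 334224, foreground mass 649·163 = 105787. Total weight = 758603.
Σw·x = 318592·3496 + 334224·2324 + 105787·4806 = 2398946530, so x̄ = 2398946530/758603 ≈ 3162.32.

x ≈ 3162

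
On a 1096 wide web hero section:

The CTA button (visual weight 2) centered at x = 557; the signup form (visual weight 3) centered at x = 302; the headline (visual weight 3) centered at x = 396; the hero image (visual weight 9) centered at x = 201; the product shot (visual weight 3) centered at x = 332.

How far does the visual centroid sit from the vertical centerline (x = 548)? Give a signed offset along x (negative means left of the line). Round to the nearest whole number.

≈ -247

Total weight = 2 + 3 + 3 + 9 + 3 = 20.
x-moment: 2·557 + 3·302 + 3·396 + 9·201 + 3·332 = 6013; centroid 6013/20 ≈ 300.65.
Difference: 300.65 − 548 ≈ -247.35.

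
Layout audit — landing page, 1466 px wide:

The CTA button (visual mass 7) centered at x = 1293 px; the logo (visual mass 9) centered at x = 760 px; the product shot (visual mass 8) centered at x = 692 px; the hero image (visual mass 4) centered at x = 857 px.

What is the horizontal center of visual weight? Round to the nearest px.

Weights sum to 7 + 9 + 8 + 4 = 28.
x: (7·1293 + 9·760 + 8·692 + 4·857) / 28 = 24855 / 28 ≈ 887.68

x ≈ 888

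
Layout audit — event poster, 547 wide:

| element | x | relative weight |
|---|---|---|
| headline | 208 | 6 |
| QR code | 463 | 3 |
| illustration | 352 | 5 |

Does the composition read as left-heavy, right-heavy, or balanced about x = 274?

Weights sum to 6 + 3 + 5 = 14.
x-moment: 6·208 + 3·463 + 5·352 = 4397; centroid 4397/14 ≈ 314.07.
Since 314.1 is right of 274, the composition reads right-heavy.

right-heavy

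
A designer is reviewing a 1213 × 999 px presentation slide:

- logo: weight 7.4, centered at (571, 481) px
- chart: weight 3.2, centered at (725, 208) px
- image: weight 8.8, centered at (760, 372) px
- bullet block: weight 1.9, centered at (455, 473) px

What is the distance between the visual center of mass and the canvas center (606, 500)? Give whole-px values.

≈ 120 px

Weights sum to 7.4 + 3.2 + 8.8 + 1.9 = 21.3.
x: (7.4·571 + 3.2·725 + 8.8·760 + 1.9·455) / 21.3 = 14097.9 / 21.3 ≈ 661.87
y: (7.4·481 + 3.2·208 + 8.8·372 + 1.9·473) / 21.3 = 8397.3 / 21.3 ≈ 394.24
From (606, 500): dx = 55.87, dy = -105.76, so the distance is √(dx²+dy²) ≈ 119.61.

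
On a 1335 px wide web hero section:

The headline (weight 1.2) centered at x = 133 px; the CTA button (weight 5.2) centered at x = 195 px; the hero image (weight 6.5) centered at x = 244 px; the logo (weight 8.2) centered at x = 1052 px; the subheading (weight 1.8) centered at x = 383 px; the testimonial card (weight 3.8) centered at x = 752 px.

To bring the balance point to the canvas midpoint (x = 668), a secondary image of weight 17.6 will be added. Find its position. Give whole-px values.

New total weight: (1.2 + 5.2 + 6.5 + 8.2 + 1.8 + 3.8) + 17.6 = 44.3.
x: target moment 44.3×668 = 29592.4; current 1.2·133 + 5.2·195 + 6.5·244 + 8.2·1052 + 1.8·383 + 3.8·752 = 14933.0; the secondary image supplies 14659.4, so x = 14659.4/17.6 ≈ 832.92.

x ≈ 833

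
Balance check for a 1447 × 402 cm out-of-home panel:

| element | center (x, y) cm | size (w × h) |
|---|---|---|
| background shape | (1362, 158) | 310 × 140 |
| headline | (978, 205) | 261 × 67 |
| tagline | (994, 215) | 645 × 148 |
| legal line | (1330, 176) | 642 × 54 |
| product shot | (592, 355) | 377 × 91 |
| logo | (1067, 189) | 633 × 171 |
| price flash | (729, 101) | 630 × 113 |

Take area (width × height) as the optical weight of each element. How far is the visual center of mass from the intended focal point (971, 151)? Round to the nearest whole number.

Taking area as weight: background shape 310·140 = 43400, headline 261·67 = 17487, tagline 645·148 = 95460, legal line 642·54 = 34668, product shot 377·91 = 34307, logo 633·171 = 108243, price flash 630·113 = 71190. Sum 404755.
Σw·x = 43400·1362 + 17487·978 + 95460·994 + 34668·1330 + 34307·592 + 108243·1067 + 71190·729 = 404911301, so x̄ = 404911301/404755 ≈ 1000.39.
Σw·y = 43400·158 + 17487·205 + 95460·215 + 34668·176 + 34307·355 + 108243·189 + 71190·101 = 76894605, so ȳ = 76894605/404755 ≈ 189.98.
Relative to (971, 151): Δ = (29.39, 38.98); |Δ| = √(29.39² + 38.98²) ≈ 48.81.

≈ 49 cm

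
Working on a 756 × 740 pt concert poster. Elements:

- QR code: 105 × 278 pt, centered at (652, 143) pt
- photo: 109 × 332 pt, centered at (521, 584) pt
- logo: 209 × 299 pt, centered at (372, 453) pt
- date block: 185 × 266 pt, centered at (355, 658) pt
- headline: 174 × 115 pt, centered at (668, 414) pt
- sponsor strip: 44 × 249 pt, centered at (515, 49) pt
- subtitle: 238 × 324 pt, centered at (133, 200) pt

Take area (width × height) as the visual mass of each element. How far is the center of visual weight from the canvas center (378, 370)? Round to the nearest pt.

Areas → weights: QR code 105·278 = 29190, photo 109·332 = 36188, logo 209·299 = 62491, date block 185·266 = 49210, headline 174·115 = 20010, sponsor strip 44·249 = 10956, subtitle 238·324 = 77112; Σw = 285157.
x: (29190·652 + 36188·521 + 62491·372 + 49210·355 + 20010·668 + 10956·515 + 77112·133) / 285157 = 107866946 / 285157 ≈ 378.27
y: (29190·143 + 36188·584 + 62491·453 + 49210·658 + 20010·414 + 10956·49 + 77112·200) / 285157 = 110239949 / 285157 ≈ 386.59
Offset from (378, 370): Δx ≈ 0.27, Δy ≈ 16.59; distance = √(Δx² + Δy²) ≈ 16.60.

≈ 17 pt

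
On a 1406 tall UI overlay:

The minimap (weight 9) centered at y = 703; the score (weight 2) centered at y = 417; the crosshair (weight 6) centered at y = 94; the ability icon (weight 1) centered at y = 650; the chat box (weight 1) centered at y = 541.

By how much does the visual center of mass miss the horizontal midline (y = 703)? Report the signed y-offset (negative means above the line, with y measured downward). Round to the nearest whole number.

≈ -234

Σw = 9 + 2 + 6 + 1 + 1 = 19.
Σw·y = 9·703 + 2·417 + 6·94 + 1·650 + 1·541 = 8916, so ȳ = 8916/19 ≈ 469.26.
Against y = 703, that's 469.26 − 703 = -233.74.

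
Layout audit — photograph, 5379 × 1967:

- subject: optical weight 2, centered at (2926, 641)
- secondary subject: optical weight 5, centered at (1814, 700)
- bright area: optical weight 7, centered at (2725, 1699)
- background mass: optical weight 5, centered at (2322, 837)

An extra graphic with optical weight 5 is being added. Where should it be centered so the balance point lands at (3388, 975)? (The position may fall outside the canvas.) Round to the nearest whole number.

New total weight: (2 + 5 + 7 + 5) + 5 = 24.
x: target moment 24×3388 = 81312; current 2·2926 + 5·1814 + 7·2725 + 5·2322 = 45607; the extra graphic supplies 35705, so x = 35705/5 ≈ 7141.00.
y: target moment 24×975 = 23400; current 2·641 + 5·700 + 7·1699 + 5·837 = 20860; the extra graphic supplies 2540, so y = 2540/5 ≈ 508.00.

(7141, 508)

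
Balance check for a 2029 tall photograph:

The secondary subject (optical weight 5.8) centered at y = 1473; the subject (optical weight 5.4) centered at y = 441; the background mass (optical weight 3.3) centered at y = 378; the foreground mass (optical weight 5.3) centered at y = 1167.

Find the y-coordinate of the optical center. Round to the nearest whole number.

y ≈ 927

Total weight = 5.8 + 5.4 + 3.3 + 5.3 = 19.8.
y-moment: 5.8·1473 + 5.4·441 + 3.3·378 + 5.3·1167 = 18357.3; centroid 18357.3/19.8 ≈ 927.14.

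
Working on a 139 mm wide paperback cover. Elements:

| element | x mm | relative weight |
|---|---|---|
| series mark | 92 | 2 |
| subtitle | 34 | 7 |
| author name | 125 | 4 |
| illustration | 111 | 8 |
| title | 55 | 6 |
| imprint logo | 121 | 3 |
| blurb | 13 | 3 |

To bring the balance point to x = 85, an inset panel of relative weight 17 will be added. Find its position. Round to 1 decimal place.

x ≈ 100.5

With the inset panel, Σw becomes 2 + 7 + 4 + 8 + 6 + 3 + 3 + 17 = 50.
x: target moment 50×85 = 4250; current 2·92 + 7·34 + 4·125 + 8·111 + 6·55 + 3·121 + 3·13 = 2542; the inset panel supplies 1708, so x = 1708/17 ≈ 100.47.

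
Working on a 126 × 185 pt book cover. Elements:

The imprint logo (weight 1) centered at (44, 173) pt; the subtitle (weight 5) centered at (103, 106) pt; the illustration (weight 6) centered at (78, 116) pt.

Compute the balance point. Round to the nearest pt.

(86, 117)

Σw = 1 + 5 + 6 = 12.
x-moment: 1·44 + 5·103 + 6·78 = 1027; centroid 1027/12 ≈ 85.58.
y-moment: 1·173 + 5·106 + 6·116 = 1399; centroid 1399/12 ≈ 116.58.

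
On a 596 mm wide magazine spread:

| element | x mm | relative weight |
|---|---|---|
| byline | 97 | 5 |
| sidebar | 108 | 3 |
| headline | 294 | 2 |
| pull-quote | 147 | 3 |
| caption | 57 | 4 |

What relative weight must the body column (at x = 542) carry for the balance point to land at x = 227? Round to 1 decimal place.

Known weights sum to 5 + 3 + 2 + 3 + 4 = 17; their moment is 5·97 + 3·108 + 2·294 + 3·147 + 4·57 = 2066.
Set Σw·x/Σw = 227: (2066 + 542w) = 227·(17 + w).
Rearranging, w·(542 − 227) = 227·17 − 2066 = 1793, so w ≈ 1793/315 = 5.69.

w ≈ 5.7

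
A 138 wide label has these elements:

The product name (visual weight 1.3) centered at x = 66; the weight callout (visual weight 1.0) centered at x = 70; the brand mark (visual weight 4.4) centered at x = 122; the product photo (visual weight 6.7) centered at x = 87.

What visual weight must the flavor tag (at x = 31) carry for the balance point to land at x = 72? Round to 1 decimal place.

w ≈ 7.6

Known weights sum to 1.3 + 1.0 + 4.4 + 6.7 = 13.4; their moment is 1.3·66 + 1.0·70 + 4.4·122 + 6.7·87 = 1275.5.
Balance at x = 72 requires (1275.5 + w·31) / (13.4 + w) = 72.
So w = (72·13.4 − 1275.5)/(31 − 72) = -310.7/-41 ≈ 7.58.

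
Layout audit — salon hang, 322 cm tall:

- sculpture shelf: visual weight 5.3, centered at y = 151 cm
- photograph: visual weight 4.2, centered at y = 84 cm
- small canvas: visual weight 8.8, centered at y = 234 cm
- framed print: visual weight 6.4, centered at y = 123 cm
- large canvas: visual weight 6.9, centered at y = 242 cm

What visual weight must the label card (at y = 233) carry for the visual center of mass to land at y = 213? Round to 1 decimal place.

w ≈ 53.1

Existing Σw = 31.6 (5.3 + 4.2 + 8.8 + 6.4 + 6.9); existing moment 5.3·151 + 4.2·84 + 8.8·234 + 6.4·123 + 6.9·242 = 5669.3.
Balance at y = 213 requires (5669.3 + w·233) / (31.6 + w) = 213.
Solving: w = (213·31.6 − 5669.3) / (233 − 213) = 1061.5 / 20 ≈ 53.08.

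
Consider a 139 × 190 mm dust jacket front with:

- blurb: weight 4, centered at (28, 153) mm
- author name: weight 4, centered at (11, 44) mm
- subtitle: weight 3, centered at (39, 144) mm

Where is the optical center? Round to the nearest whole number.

(25, 111)

Weights sum to 4 + 4 + 3 = 11.
Σw·x = 4·28 + 4·11 + 3·39 = 273, so x̄ = 273/11 ≈ 24.82.
Σw·y = 4·153 + 4·44 + 3·144 = 1220, so ȳ = 1220/11 ≈ 110.91.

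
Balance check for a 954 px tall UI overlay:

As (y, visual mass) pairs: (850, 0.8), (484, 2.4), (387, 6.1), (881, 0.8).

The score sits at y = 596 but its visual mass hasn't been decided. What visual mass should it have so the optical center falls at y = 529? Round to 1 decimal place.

w ≈ 6.5

Fixed elements: Σw = 0.8 + 2.4 + 6.1 + 0.8 = 10.1, Σw·y = 0.8·850 + 2.4·484 + 6.1·387 + 0.8·881 = 4907.1.
For the centroid to hit 529: (4907.1 + w·596) / (10.1 + w) = 529.
Solving: w = (529·10.1 − 4907.1) / (596 − 529) = 435.8 / 67 ≈ 6.50.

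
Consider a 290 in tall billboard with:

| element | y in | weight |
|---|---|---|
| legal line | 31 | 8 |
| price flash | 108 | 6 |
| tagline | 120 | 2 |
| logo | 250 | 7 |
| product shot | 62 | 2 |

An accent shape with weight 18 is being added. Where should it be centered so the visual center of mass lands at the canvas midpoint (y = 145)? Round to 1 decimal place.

New total weight: (8 + 6 + 2 + 7 + 2) + 18 = 43.
Along y: (3010 + 18·y) / 43 = 145 (existing moment 8·31 + 6·108 + 2·120 + 7·250 + 2·62 = 3010) ⇒ y = (6235 − 3010) / 18 ≈ 179.17.

y ≈ 179.2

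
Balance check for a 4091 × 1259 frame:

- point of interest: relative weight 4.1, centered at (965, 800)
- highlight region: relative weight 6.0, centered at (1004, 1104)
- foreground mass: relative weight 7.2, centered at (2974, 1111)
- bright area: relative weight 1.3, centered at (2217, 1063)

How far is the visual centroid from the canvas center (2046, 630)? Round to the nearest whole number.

Weights sum to 4.1 + 6.0 + 7.2 + 1.3 = 18.6.
Σw·x = 4.1·965 + 6.0·1004 + 7.2·2974 + 1.3·2217 = 34275.4, so x̄ = 34275.4/18.6 ≈ 1842.76.
Σw·y = 4.1·800 + 6.0·1104 + 7.2·1111 + 1.3·1063 = 19285.1, so ȳ = 19285.1/18.6 ≈ 1036.83.
Relative to (2046, 630): Δ = (-203.24, 406.83); |Δ| = √(-203.24² + 406.83²) ≈ 454.77.

≈ 455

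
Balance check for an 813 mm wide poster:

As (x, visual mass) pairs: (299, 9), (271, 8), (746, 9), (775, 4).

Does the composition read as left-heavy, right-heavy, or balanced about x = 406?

Σw = 9 + 8 + 9 + 4 = 30.
Σw·x = 9·299 + 8·271 + 9·746 + 4·775 = 14673, so x̄ = 14673/30 ≈ 489.10.
489.1 lies right of the midline 406, so the layout is right-heavy.

right-heavy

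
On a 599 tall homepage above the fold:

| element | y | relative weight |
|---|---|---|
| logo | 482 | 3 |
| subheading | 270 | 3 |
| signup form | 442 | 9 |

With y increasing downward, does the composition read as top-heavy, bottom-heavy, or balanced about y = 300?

Total weight = 3 + 3 + 9 = 15.
Σw·y = 3·482 + 3·270 + 9·442 = 6234, so ȳ = 6234/15 ≈ 415.60.
Since 415.6 is below (larger y than) 300, the composition reads bottom-heavy.

bottom-heavy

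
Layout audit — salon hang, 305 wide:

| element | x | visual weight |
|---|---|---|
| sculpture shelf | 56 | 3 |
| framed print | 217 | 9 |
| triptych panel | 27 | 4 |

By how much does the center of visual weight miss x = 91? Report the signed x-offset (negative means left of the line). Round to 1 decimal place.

Σw = 3 + 9 + 4 = 16.
Σw·x = 3·56 + 9·217 + 4·27 = 2229, so x̄ = 2229/16 ≈ 139.31.
Difference: 139.31 − 91 ≈ 48.31.

≈ 48.3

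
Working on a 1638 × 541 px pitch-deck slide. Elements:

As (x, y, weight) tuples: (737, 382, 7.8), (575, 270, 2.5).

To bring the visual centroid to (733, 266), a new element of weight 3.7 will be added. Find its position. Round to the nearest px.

(831, 19)

New total weight: (7.8 + 2.5) + 3.7 = 14.0.
Along x: (7186.1 + 3.7·x) / 14.0 = 733 (existing moment 7.8·737 + 2.5·575 = 7186.1) ⇒ x = (10262.0 − 7186.1) / 3.7 ≈ 831.32.
Along y: (3654.6 + 3.7·y) / 14.0 = 266 (existing moment 7.8·382 + 2.5·270 = 3654.6) ⇒ y = (3724.0 − 3654.6) / 3.7 ≈ 18.76.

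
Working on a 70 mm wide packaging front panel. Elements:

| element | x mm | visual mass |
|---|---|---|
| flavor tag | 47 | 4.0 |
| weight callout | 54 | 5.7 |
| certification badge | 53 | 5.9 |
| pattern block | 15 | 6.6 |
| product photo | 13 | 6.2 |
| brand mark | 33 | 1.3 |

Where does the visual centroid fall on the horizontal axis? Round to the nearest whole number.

Total weight = 4.0 + 5.7 + 5.9 + 6.6 + 6.2 + 1.3 = 29.7.
x: (4.0·47 + 5.7·54 + 5.9·53 + 6.6·15 + 6.2·13 + 1.3·33) / 29.7 = 1031.0 / 29.7 ≈ 34.71

x ≈ 35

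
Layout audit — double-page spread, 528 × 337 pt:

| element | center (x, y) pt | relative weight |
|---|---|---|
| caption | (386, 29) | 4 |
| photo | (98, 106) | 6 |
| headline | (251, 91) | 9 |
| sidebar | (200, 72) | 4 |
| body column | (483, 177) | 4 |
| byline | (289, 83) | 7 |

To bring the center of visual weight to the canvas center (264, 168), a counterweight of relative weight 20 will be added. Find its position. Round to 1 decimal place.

(255.5, 296.2)

New total weight: (4 + 6 + 9 + 4 + 4 + 7) + 20 = 54.
x: need Σw·x = 54·264 = 14256. Existing = 4·386 + 6·98 + 9·251 + 4·200 + 4·483 + 7·289 = 9146. Remainder 5110 / 20 ≈ 255.50.
y: need Σw·y = 54·168 = 9072. Existing = 4·29 + 6·106 + 9·91 + 4·72 + 4·177 + 7·83 = 3148. Remainder 5924 / 20 ≈ 296.20.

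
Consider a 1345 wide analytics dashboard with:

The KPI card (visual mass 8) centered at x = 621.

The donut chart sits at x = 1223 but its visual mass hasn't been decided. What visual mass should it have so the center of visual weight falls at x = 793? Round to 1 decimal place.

Known: weight 8 with moment 8·621 = 4968.
Balance at x = 793 requires (4968 + w·1223) / (8 + w) = 793.
So w = (793·8 − 4968)/(1223 − 793) = 1376/430 ≈ 3.20.

w ≈ 3.2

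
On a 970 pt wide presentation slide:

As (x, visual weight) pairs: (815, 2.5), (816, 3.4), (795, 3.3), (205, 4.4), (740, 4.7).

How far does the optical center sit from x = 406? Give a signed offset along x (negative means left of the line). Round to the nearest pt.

≈ 240 pt

Weights sum to 2.5 + 3.4 + 3.3 + 4.4 + 4.7 = 18.3.
x-moment: 2.5·815 + 3.4·816 + 3.3·795 + 4.4·205 + 4.7·740 = 11815.4; centroid 11815.4/18.3 ≈ 645.65.
Difference: 645.65 − 406 ≈ 239.65.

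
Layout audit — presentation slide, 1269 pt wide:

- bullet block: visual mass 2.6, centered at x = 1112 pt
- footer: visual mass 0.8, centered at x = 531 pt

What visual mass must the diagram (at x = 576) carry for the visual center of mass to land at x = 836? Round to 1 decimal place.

w ≈ 1.8

Fixed elements: Σw = 2.6 + 0.8 = 3.4, Σw·x = 2.6·1112 + 0.8·531 = 3316.0.
Balance at x = 836 requires (3316.0 + w·576) / (3.4 + w) = 836.
Solving: w = (836·3.4 − 3316.0) / (576 − 836) = -473.6 / -260 ≈ 1.82.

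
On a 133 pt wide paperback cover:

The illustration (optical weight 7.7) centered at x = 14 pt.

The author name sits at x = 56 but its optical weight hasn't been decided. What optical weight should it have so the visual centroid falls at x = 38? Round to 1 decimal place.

The single fixed element contributes weight 7.7, moment 7.7·14 = 107.8.
For the centroid to hit 38: (107.8 + w·56) / (7.7 + w) = 38.
Rearranging, w·(56 − 38) = 38·7.7 − 107.8 = 184.8, so w ≈ 184.8/18 = 10.27.

w ≈ 10.3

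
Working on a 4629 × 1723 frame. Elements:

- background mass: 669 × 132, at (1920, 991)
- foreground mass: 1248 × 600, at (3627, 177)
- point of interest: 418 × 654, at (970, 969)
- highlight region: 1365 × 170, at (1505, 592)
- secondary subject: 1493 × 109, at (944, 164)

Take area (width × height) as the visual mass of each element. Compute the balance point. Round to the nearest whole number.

Taking area as weight: background mass 669·132 = 88308, foreground mass 1248·600 = 748800, point of interest 418·654 = 273372, highlight region 1365·170 = 232050, secondary subject 1493·109 = 162737. Sum 1505267.
Σw·x = 88308·1920 + 748800·3627 + 273372·970 + 232050·1505 + 162737·944 = 3653478778, so x̄ = 3653478778/1505267 ≈ 2427.13.
Σw·y = 88308·991 + 748800·177 + 273372·969 + 232050·592 + 162737·164 = 649010764, so ȳ = 649010764/1505267 ≈ 431.16.

(2427, 431)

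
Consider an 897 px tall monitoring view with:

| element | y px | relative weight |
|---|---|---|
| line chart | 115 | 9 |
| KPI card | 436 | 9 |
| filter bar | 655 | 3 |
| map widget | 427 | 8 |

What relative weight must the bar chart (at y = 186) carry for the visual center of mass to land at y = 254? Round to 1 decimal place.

Known weights sum to 9 + 9 + 3 + 8 = 29; their moment is 9·115 + 9·436 + 3·655 + 8·427 = 10340.
Set Σw·y/Σw = 254: (10340 + 186w) = 254·(29 + w).
Rearranging, w·(186 − 254) = 254·29 − 10340 = -2974, so w ≈ -2974/-68 = 43.74.

w ≈ 43.7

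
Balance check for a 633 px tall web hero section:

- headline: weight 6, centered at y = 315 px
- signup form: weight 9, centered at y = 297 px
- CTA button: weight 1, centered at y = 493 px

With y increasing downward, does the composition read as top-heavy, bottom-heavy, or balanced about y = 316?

Weights sum to 6 + 9 + 1 = 16.
y-moment: 6·315 + 9·297 + 1·493 = 5056; centroid 5056/16 ≈ 316.00.
The centroid 316.00 matches the midline at 316, so the layout is balanced.

balanced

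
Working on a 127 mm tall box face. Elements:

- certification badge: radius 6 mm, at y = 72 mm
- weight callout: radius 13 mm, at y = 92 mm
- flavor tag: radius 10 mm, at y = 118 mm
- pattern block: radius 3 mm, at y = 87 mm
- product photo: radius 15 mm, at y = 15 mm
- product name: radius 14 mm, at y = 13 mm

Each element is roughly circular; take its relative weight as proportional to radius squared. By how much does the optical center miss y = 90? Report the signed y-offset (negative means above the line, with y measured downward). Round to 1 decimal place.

Weights ∝ r²: certification badge 6² = 36, weight callout 13² = 169, flavor tag 10² = 100, pattern block 3² = 9, product photo 15² = 225, product name 14² = 196; Σw = 735.
Σw·y = 36646; ȳ = 36646/735 ≈ 49.86.
Offset from y = 90: 49.86 − 90 ≈ -40.14.

≈ -40.1 mm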